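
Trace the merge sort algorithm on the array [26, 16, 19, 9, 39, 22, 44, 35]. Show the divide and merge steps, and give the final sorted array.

Merge sort trace:

Split: [26, 16, 19, 9, 39, 22, 44, 35] -> [26, 16, 19, 9] and [39, 22, 44, 35]
  Split: [26, 16, 19, 9] -> [26, 16] and [19, 9]
    Split: [26, 16] -> [26] and [16]
    Merge: [26] + [16] -> [16, 26]
    Split: [19, 9] -> [19] and [9]
    Merge: [19] + [9] -> [9, 19]
  Merge: [16, 26] + [9, 19] -> [9, 16, 19, 26]
  Split: [39, 22, 44, 35] -> [39, 22] and [44, 35]
    Split: [39, 22] -> [39] and [22]
    Merge: [39] + [22] -> [22, 39]
    Split: [44, 35] -> [44] and [35]
    Merge: [44] + [35] -> [35, 44]
  Merge: [22, 39] + [35, 44] -> [22, 35, 39, 44]
Merge: [9, 16, 19, 26] + [22, 35, 39, 44] -> [9, 16, 19, 22, 26, 35, 39, 44]

Final sorted array: [9, 16, 19, 22, 26, 35, 39, 44]

The merge sort proceeds by recursively splitting the array and merging sorted halves.
After all merges, the sorted array is [9, 16, 19, 22, 26, 35, 39, 44].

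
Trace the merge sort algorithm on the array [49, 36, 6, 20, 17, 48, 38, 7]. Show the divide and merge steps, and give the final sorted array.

Merge sort trace:

Split: [49, 36, 6, 20, 17, 48, 38, 7] -> [49, 36, 6, 20] and [17, 48, 38, 7]
  Split: [49, 36, 6, 20] -> [49, 36] and [6, 20]
    Split: [49, 36] -> [49] and [36]
    Merge: [49] + [36] -> [36, 49]
    Split: [6, 20] -> [6] and [20]
    Merge: [6] + [20] -> [6, 20]
  Merge: [36, 49] + [6, 20] -> [6, 20, 36, 49]
  Split: [17, 48, 38, 7] -> [17, 48] and [38, 7]
    Split: [17, 48] -> [17] and [48]
    Merge: [17] + [48] -> [17, 48]
    Split: [38, 7] -> [38] and [7]
    Merge: [38] + [7] -> [7, 38]
  Merge: [17, 48] + [7, 38] -> [7, 17, 38, 48]
Merge: [6, 20, 36, 49] + [7, 17, 38, 48] -> [6, 7, 17, 20, 36, 38, 48, 49]

Final sorted array: [6, 7, 17, 20, 36, 38, 48, 49]

The merge sort proceeds by recursively splitting the array and merging sorted halves.
After all merges, the sorted array is [6, 7, 17, 20, 36, 38, 48, 49].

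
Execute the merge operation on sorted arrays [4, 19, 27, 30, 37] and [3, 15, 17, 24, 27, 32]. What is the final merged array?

Merging process:

Compare 4 vs 3: take 3 from right. Merged: [3]
Compare 4 vs 15: take 4 from left. Merged: [3, 4]
Compare 19 vs 15: take 15 from right. Merged: [3, 4, 15]
Compare 19 vs 17: take 17 from right. Merged: [3, 4, 15, 17]
Compare 19 vs 24: take 19 from left. Merged: [3, 4, 15, 17, 19]
Compare 27 vs 24: take 24 from right. Merged: [3, 4, 15, 17, 19, 24]
Compare 27 vs 27: take 27 from left. Merged: [3, 4, 15, 17, 19, 24, 27]
Compare 30 vs 27: take 27 from right. Merged: [3, 4, 15, 17, 19, 24, 27, 27]
Compare 30 vs 32: take 30 from left. Merged: [3, 4, 15, 17, 19, 24, 27, 27, 30]
Compare 37 vs 32: take 32 from right. Merged: [3, 4, 15, 17, 19, 24, 27, 27, 30, 32]
Append remaining from left: [37]. Merged: [3, 4, 15, 17, 19, 24, 27, 27, 30, 32, 37]

Final merged array: [3, 4, 15, 17, 19, 24, 27, 27, 30, 32, 37]
Total comparisons: 10

The merged array is [3, 4, 15, 17, 19, 24, 27, 27, 30, 32, 37], requiring 10 comparisons. The merge step runs in O(n) time where n is the total number of elements.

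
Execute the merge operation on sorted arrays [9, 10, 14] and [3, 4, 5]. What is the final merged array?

Merging process:

Compare 9 vs 3: take 3 from right. Merged: [3]
Compare 9 vs 4: take 4 from right. Merged: [3, 4]
Compare 9 vs 5: take 5 from right. Merged: [3, 4, 5]
Append remaining from left: [9, 10, 14]. Merged: [3, 4, 5, 9, 10, 14]

Final merged array: [3, 4, 5, 9, 10, 14]
Total comparisons: 3

The merged array is [3, 4, 5, 9, 10, 14], requiring 3 comparisons. The merge step runs in O(n) time where n is the total number of elements.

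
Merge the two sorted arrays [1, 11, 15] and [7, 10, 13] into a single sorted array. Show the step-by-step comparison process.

Merging process:

Compare 1 vs 7: take 1 from left. Merged: [1]
Compare 11 vs 7: take 7 from right. Merged: [1, 7]
Compare 11 vs 10: take 10 from right. Merged: [1, 7, 10]
Compare 11 vs 13: take 11 from left. Merged: [1, 7, 10, 11]
Compare 15 vs 13: take 13 from right. Merged: [1, 7, 10, 11, 13]
Append remaining from left: [15]. Merged: [1, 7, 10, 11, 13, 15]

Final merged array: [1, 7, 10, 11, 13, 15]
Total comparisons: 5

The merged array is [1, 7, 10, 11, 13, 15], requiring 5 comparisons. The merge step runs in O(n) time where n is the total number of elements.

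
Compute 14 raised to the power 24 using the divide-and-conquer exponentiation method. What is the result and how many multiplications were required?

Computing 14^24 by squaring (build up from 14^1; each line after the first costs one multiplication):

14^1 = 14
14^2 = (14^1)^2 = 14^2 = 196
14^3 = 14 * 14^2 = 14 * 196 = 2744
14^6 = (14^3)^2 = 2744^2 = 7529536
14^12 = (14^6)^2 = 7529536^2 = 56693912375296
14^24 = (14^12)^2 = 56693912375296^2 = 3214199700417740936751087616

Result: 3214199700417740936751087616
Multiplications needed: 5 (5 lines after 14^1)

14^24 = 3214199700417740936751087616. Using exponentiation by squaring, this requires 5 multiplications. The key idea: if the exponent is even, square the half-power; if odd, multiply by the base once.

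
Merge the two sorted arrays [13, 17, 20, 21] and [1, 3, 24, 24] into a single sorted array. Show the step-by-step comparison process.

Merging process:

Compare 13 vs 1: take 1 from right. Merged: [1]
Compare 13 vs 3: take 3 from right. Merged: [1, 3]
Compare 13 vs 24: take 13 from left. Merged: [1, 3, 13]
Compare 17 vs 24: take 17 from left. Merged: [1, 3, 13, 17]
Compare 20 vs 24: take 20 from left. Merged: [1, 3, 13, 17, 20]
Compare 21 vs 24: take 21 from left. Merged: [1, 3, 13, 17, 20, 21]
Append remaining from right: [24, 24]. Merged: [1, 3, 13, 17, 20, 21, 24, 24]

Final merged array: [1, 3, 13, 17, 20, 21, 24, 24]
Total comparisons: 6

The merged array is [1, 3, 13, 17, 20, 21, 24, 24], requiring 6 comparisons. The merge step runs in O(n) time where n is the total number of elements.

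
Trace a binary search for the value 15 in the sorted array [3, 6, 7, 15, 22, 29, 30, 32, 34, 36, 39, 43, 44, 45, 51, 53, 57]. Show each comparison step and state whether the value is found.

Binary search for 15 in [3, 6, 7, 15, 22, 29, 30, 32, 34, 36, 39, 43, 44, 45, 51, 53, 57]:

lo=0, hi=16, mid=8, arr[mid]=34 -> 34 > 15, search left half
lo=0, hi=7, mid=3, arr[mid]=15 -> Found target at index 3!

Binary search finds 15 at index 3 after 2 comparisons. The search repeatedly halves the search space by comparing with the middle element.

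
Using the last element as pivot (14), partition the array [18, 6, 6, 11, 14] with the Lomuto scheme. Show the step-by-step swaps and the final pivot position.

Lomuto partition with pivot = 14:

Initial array: [18, 6, 6, 11, 14]

arr[0]=18 > 14: no swap
arr[1]=6 <= 14: swap with position 0, array becomes [6, 18, 6, 11, 14]
arr[2]=6 <= 14: swap with position 1, array becomes [6, 6, 18, 11, 14]
arr[3]=11 <= 14: swap with position 2, array becomes [6, 6, 11, 18, 14]

Place pivot at position 3: [6, 6, 11, 14, 18]
Pivot position: 3

After partitioning with pivot 14, the array becomes [6, 6, 11, 14, 18]. The pivot is placed at index 3. All elements to the left of the pivot are <= 14, and all elements to the right are > 14.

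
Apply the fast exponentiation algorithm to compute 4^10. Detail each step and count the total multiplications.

Computing 4^10 by squaring (build up from 4^1; each line after the first costs one multiplication):

4^1 = 4
4^2 = (4^1)^2 = 4^2 = 16
4^4 = (4^2)^2 = 16^2 = 256
4^5 = 4 * 4^4 = 4 * 256 = 1024
4^10 = (4^5)^2 = 1024^2 = 1048576

Result: 1048576
Multiplications needed: 4 (4 lines after 4^1)

4^10 = 1048576. Using exponentiation by squaring, this requires 4 multiplications. The key idea: if the exponent is even, square the half-power; if odd, multiply by the base once.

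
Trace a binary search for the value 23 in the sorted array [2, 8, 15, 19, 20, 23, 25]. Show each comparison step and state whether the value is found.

Binary search for 23 in [2, 8, 15, 19, 20, 23, 25]:

lo=0, hi=6, mid=3, arr[mid]=19 -> 19 < 23, search right half
lo=4, hi=6, mid=5, arr[mid]=23 -> Found target at index 5!

Binary search finds 23 at index 5 after 2 comparisons. The search repeatedly halves the search space by comparing with the middle element.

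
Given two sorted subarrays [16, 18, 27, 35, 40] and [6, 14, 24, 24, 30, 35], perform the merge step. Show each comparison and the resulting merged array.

Merging process:

Compare 16 vs 6: take 6 from right. Merged: [6]
Compare 16 vs 14: take 14 from right. Merged: [6, 14]
Compare 16 vs 24: take 16 from left. Merged: [6, 14, 16]
Compare 18 vs 24: take 18 from left. Merged: [6, 14, 16, 18]
Compare 27 vs 24: take 24 from right. Merged: [6, 14, 16, 18, 24]
Compare 27 vs 24: take 24 from right. Merged: [6, 14, 16, 18, 24, 24]
Compare 27 vs 30: take 27 from left. Merged: [6, 14, 16, 18, 24, 24, 27]
Compare 35 vs 30: take 30 from right. Merged: [6, 14, 16, 18, 24, 24, 27, 30]
Compare 35 vs 35: take 35 from left. Merged: [6, 14, 16, 18, 24, 24, 27, 30, 35]
Compare 40 vs 35: take 35 from right. Merged: [6, 14, 16, 18, 24, 24, 27, 30, 35, 35]
Append remaining from left: [40]. Merged: [6, 14, 16, 18, 24, 24, 27, 30, 35, 35, 40]

Final merged array: [6, 14, 16, 18, 24, 24, 27, 30, 35, 35, 40]
Total comparisons: 10

The merged array is [6, 14, 16, 18, 24, 24, 27, 30, 35, 35, 40], requiring 10 comparisons. The merge step runs in O(n) time where n is the total number of elements.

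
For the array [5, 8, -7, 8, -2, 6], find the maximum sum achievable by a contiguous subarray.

Using Kadane's algorithm on [5, 8, -7, 8, -2, 6]:

Scanning through the array:
Position 1 (value 8): max_ending_here = 13, max_so_far = 13
Position 2 (value -7): max_ending_here = 6, max_so_far = 13
Position 3 (value 8): max_ending_here = 14, max_so_far = 14
Position 4 (value -2): max_ending_here = 12, max_so_far = 14
Position 5 (value 6): max_ending_here = 18, max_so_far = 18

Maximum subarray: [5, 8, -7, 8, -2, 6]
Maximum sum: 18

The maximum subarray is [5, 8, -7, 8, -2, 6] with sum 18. This subarray runs from index 0 to index 5.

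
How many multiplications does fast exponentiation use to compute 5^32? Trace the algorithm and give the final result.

Computing 5^32 by squaring (build up from 5^1; each line after the first costs one multiplication):

5^1 = 5
5^2 = (5^1)^2 = 5^2 = 25
5^4 = (5^2)^2 = 25^2 = 625
5^8 = (5^4)^2 = 625^2 = 390625
5^16 = (5^8)^2 = 390625^2 = 152587890625
5^32 = (5^16)^2 = 152587890625^2 = 23283064365386962890625

Result: 23283064365386962890625
Multiplications needed: 5 (5 lines after 5^1)

5^32 = 23283064365386962890625. Using exponentiation by squaring, this requires 5 multiplications. The key idea: if the exponent is even, square the half-power; if odd, multiply by the base once.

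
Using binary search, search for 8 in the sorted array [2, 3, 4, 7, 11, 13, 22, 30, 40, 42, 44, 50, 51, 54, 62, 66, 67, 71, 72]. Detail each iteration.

Binary search for 8 in [2, 3, 4, 7, 11, 13, 22, 30, 40, 42, 44, 50, 51, 54, 62, 66, 67, 71, 72]:

lo=0, hi=18, mid=9, arr[mid]=42 -> 42 > 8, search left half
lo=0, hi=8, mid=4, arr[mid]=11 -> 11 > 8, search left half
lo=0, hi=3, mid=1, arr[mid]=3 -> 3 < 8, search right half
lo=2, hi=3, mid=2, arr[mid]=4 -> 4 < 8, search right half
lo=3, hi=3, mid=3, arr[mid]=7 -> 7 < 8, search right half
lo=4 > hi=3, target 8 not found

Binary search determines that 8 is not in the array after 5 comparisons. The search space was exhausted without finding the target.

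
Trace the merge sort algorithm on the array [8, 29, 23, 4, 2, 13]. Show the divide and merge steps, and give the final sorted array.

Merge sort trace:

Split: [8, 29, 23, 4, 2, 13] -> [8, 29, 23] and [4, 2, 13]
  Split: [8, 29, 23] -> [8] and [29, 23]
    Split: [29, 23] -> [29] and [23]
    Merge: [29] + [23] -> [23, 29]
  Merge: [8] + [23, 29] -> [8, 23, 29]
  Split: [4, 2, 13] -> [4] and [2, 13]
    Split: [2, 13] -> [2] and [13]
    Merge: [2] + [13] -> [2, 13]
  Merge: [4] + [2, 13] -> [2, 4, 13]
Merge: [8, 23, 29] + [2, 4, 13] -> [2, 4, 8, 13, 23, 29]

Final sorted array: [2, 4, 8, 13, 23, 29]

The merge sort proceeds by recursively splitting the array and merging sorted halves.
After all merges, the sorted array is [2, 4, 8, 13, 23, 29].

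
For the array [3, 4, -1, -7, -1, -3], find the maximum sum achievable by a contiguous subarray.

Using Kadane's algorithm on [3, 4, -1, -7, -1, -3]:

Scanning through the array:
Position 1 (value 4): max_ending_here = 7, max_so_far = 7
Position 2 (value -1): max_ending_here = 6, max_so_far = 7
Position 3 (value -7): max_ending_here = -1, max_so_far = 7
Position 4 (value -1): max_ending_here = -1, max_so_far = 7
Position 5 (value -3): max_ending_here = -3, max_so_far = 7

Maximum subarray: [3, 4]
Maximum sum: 7

The maximum subarray is [3, 4] with sum 7. This subarray runs from index 0 to index 1.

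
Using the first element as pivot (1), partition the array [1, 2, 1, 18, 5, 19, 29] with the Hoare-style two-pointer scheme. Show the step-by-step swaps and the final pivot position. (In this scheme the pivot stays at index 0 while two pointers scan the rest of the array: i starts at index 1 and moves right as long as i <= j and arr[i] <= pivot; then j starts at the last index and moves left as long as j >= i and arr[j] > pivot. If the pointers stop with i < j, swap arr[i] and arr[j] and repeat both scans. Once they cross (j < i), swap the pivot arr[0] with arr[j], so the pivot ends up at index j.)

Hoare-style two-pointer partition with pivot = 1:

Initial array: [1, 2, 1, 18, 5, 19, 29]

Pointers start at i = 1, j = 6.
i stops at index 1 (arr[1]=2 > 1), j stops at index 2 (arr[2]=1 <= 1): swap arr[1] and arr[2], array becomes [1, 1, 2, 18, 5, 19, 29]
i ends at 2, j ends at 1: the pointers have crossed (j < i), so scanning stops.

Swap pivot arr[0] with arr[1] to place pivot at position 1: [1, 1, 2, 18, 5, 19, 29]
Pivot position: 1

After partitioning with pivot 1, the array becomes [1, 1, 2, 18, 5, 19, 29]. The pivot is placed at index 1. All elements to the left of the pivot are <= 1, and all elements to the right are > 1.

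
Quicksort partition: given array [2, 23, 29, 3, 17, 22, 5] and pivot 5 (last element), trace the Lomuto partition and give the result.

Lomuto partition with pivot = 5:

Initial array: [2, 23, 29, 3, 17, 22, 5]

arr[0]=2 <= 5: swap with position 0, array becomes [2, 23, 29, 3, 17, 22, 5]
arr[1]=23 > 5: no swap
arr[2]=29 > 5: no swap
arr[3]=3 <= 5: swap with position 1, array becomes [2, 3, 29, 23, 17, 22, 5]
arr[4]=17 > 5: no swap
arr[5]=22 > 5: no swap

Place pivot at position 2: [2, 3, 5, 23, 17, 22, 29]
Pivot position: 2

After partitioning with pivot 5, the array becomes [2, 3, 5, 23, 17, 22, 29]. The pivot is placed at index 2. All elements to the left of the pivot are <= 5, and all elements to the right are > 5.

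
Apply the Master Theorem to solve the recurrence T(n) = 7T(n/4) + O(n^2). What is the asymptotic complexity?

Master Theorem for T(n) = 7T(n/4) + O(n^2):

a = 7, b = 4, c = 2
log_b(a) = log_4(7) = 1.4037

Case 3: c = 2 > log_4(7) = 1.4037
T(n) = O(n^2) = O(n^2)

For T(n) = 7T(n/4) + O(n^2): log_4(7) = 1.4037. This is Case 3 of the Master Theorem (c > log_b(a), work dominated by root), giving O(n^2).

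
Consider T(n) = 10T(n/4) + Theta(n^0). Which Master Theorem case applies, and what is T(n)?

Master Theorem for T(n) = 10T(n/4) + O(n^0):

a = 10, b = 4, c = 0
log_b(a) = log_4(10) = 1.6610

Case 1: c = 0 < log_4(10) = 1.6610
T(n) = O(n^(log_4 10))

For T(n) = 10T(n/4) + O(n^0): log_4(10) = 1.6610. This is Case 1 of the Master Theorem (c < log_b(a), work dominated by leaves), giving O(n^(log_4 10)).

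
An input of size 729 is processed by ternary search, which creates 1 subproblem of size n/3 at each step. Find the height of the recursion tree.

For divide and conquer with division factor 3:

Problem sizes at each level:
Level 0: 729
Level 1: 243
Level 2: 81
Level 3: 27
Level 4: 9
Level 5: 3
Level 6: 1

The root is level 0 and the size-1 base case is level 6 (the tree spans levels 0 through 6, i.e. 7 levels counting the root), so the depth is the number of divisions: log_3(729) = 6

The recursion tree depth is log_3(729) = 6. At each level, the problem size is divided by 3, so it takes 6 divisions to reduce to a base case of size 1. The algorithm makes 1 recursive call at each level.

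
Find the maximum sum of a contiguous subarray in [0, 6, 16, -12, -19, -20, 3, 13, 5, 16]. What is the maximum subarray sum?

Using Kadane's algorithm on [0, 6, 16, -12, -19, -20, 3, 13, 5, 16]:

Scanning through the array:
Position 1 (value 6): max_ending_here = 6, max_so_far = 6
Position 2 (value 16): max_ending_here = 22, max_so_far = 22
Position 3 (value -12): max_ending_here = 10, max_so_far = 22
Position 4 (value -19): max_ending_here = -9, max_so_far = 22
Position 5 (value -20): max_ending_here = -20, max_so_far = 22
Position 6 (value 3): max_ending_here = 3, max_so_far = 22
Position 7 (value 13): max_ending_here = 16, max_so_far = 22
Position 8 (value 5): max_ending_here = 21, max_so_far = 22
Position 9 (value 16): max_ending_here = 37, max_so_far = 37

Maximum subarray: [3, 13, 5, 16]
Maximum sum: 37

The maximum subarray is [3, 13, 5, 16] with sum 37. This subarray runs from index 6 to index 9.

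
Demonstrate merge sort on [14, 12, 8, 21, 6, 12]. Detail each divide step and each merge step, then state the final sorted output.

Merge sort trace:

Split: [14, 12, 8, 21, 6, 12] -> [14, 12, 8] and [21, 6, 12]
  Split: [14, 12, 8] -> [14] and [12, 8]
    Split: [12, 8] -> [12] and [8]
    Merge: [12] + [8] -> [8, 12]
  Merge: [14] + [8, 12] -> [8, 12, 14]
  Split: [21, 6, 12] -> [21] and [6, 12]
    Split: [6, 12] -> [6] and [12]
    Merge: [6] + [12] -> [6, 12]
  Merge: [21] + [6, 12] -> [6, 12, 21]
Merge: [8, 12, 14] + [6, 12, 21] -> [6, 8, 12, 12, 14, 21]

Final sorted array: [6, 8, 12, 12, 14, 21]

The merge sort proceeds by recursively splitting the array and merging sorted halves.
After all merges, the sorted array is [6, 8, 12, 12, 14, 21].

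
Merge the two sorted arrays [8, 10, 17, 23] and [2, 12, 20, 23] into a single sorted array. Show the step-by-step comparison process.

Merging process:

Compare 8 vs 2: take 2 from right. Merged: [2]
Compare 8 vs 12: take 8 from left. Merged: [2, 8]
Compare 10 vs 12: take 10 from left. Merged: [2, 8, 10]
Compare 17 vs 12: take 12 from right. Merged: [2, 8, 10, 12]
Compare 17 vs 20: take 17 from left. Merged: [2, 8, 10, 12, 17]
Compare 23 vs 20: take 20 from right. Merged: [2, 8, 10, 12, 17, 20]
Compare 23 vs 23: take 23 from left. Merged: [2, 8, 10, 12, 17, 20, 23]
Append remaining from right: [23]. Merged: [2, 8, 10, 12, 17, 20, 23, 23]

Final merged array: [2, 8, 10, 12, 17, 20, 23, 23]
Total comparisons: 7

The merged array is [2, 8, 10, 12, 17, 20, 23, 23], requiring 7 comparisons. The merge step runs in O(n) time where n is the total number of elements.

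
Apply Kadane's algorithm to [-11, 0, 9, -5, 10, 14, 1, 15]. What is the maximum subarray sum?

Using Kadane's algorithm on [-11, 0, 9, -5, 10, 14, 1, 15]:

Scanning through the array:
Position 1 (value 0): max_ending_here = 0, max_so_far = 0
Position 2 (value 9): max_ending_here = 9, max_so_far = 9
Position 3 (value -5): max_ending_here = 4, max_so_far = 9
Position 4 (value 10): max_ending_here = 14, max_so_far = 14
Position 5 (value 14): max_ending_here = 28, max_so_far = 28
Position 6 (value 1): max_ending_here = 29, max_so_far = 29
Position 7 (value 15): max_ending_here = 44, max_so_far = 44

Maximum subarray: [0, 9, -5, 10, 14, 1, 15]
Maximum sum: 44

The maximum subarray is [0, 9, -5, 10, 14, 1, 15] with sum 44. This subarray runs from index 1 to index 7.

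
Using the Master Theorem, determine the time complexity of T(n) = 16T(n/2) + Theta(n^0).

Master Theorem for T(n) = 16T(n/2) + O(n^0):

a = 16, b = 2, c = 0
log_b(a) = log_2(16) = 4.0000

Case 1: c = 0 < log_2(16) = 4.0000
T(n) = O(n^(log_2 16)) = O(n^4)

For T(n) = 16T(n/2) + O(n^0): log_2(16) = 4.0000. This is Case 1 of the Master Theorem (c < log_b(a), work dominated by leaves), giving O(n^4).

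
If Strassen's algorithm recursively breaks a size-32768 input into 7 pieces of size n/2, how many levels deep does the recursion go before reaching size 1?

For divide and conquer with division factor 2:

Problem sizes at each level:
Level 0: 32768
Level 1: 16384
Level 2: 8192
Level 3: 4096
Level 4: 2048
Level 5: 1024
Level 6: 512
Level 7: 256
Level 8: 128
Level 9: 64
Level 10: 32
Level 11: 16
Level 12: 8
Level 13: 4
Level 14: 2
Level 15: 1

The root is level 0 and the size-1 base case is level 15 (the tree spans levels 0 through 15, i.e. 16 levels counting the root), so the depth is the number of divisions: log_2(32768) = 15

The recursion tree depth is log_2(32768) = 15. At each level, the problem size is divided by 2, so it takes 15 divisions to reduce to a base case of size 1. The algorithm makes 7 recursive calls at each level.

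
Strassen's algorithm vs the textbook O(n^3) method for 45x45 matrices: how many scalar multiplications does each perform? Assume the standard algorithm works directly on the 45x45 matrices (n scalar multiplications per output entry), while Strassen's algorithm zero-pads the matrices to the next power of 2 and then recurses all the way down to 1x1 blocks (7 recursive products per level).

Matrix multiplication for 45x45 matrices:

Strassen's algorithm requires power-of-2 dimensions. Pad 45x45 to 64x64 (next power of 2).

Standard algorithm: 45^3 = 91125 multiplications
Strassen's algorithm: 7^(log2(64)) = 7^6 = 117649 multiplications
Difference: 91125 - 117649 = -26524 (Strassen uses MORE here due to padding overhead — for small or just-over-power-of-2 n, padding can outweigh the per-level savings)

Standard: 91125 multiplications (45^3). Strassen: 117649 multiplications (7^6, after padding to 64x64). Strassen reduces 8 recursive multiplications to 7 at each level.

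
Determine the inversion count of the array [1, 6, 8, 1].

Finding inversions in [1, 6, 8, 1]:

(1, 3): arr[1]=6 > arr[3]=1
(2, 3): arr[2]=8 > arr[3]=1

Total inversions: 2

The array has 2 inversion(s): (1,3), (2,3). Each pair (i,j) satisfies i < j and arr[i] > arr[j].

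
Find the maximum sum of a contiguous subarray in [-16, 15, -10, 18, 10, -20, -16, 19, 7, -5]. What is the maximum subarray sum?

Using Kadane's algorithm on [-16, 15, -10, 18, 10, -20, -16, 19, 7, -5]:

Scanning through the array:
Position 1 (value 15): max_ending_here = 15, max_so_far = 15
Position 2 (value -10): max_ending_here = 5, max_so_far = 15
Position 3 (value 18): max_ending_here = 23, max_so_far = 23
Position 4 (value 10): max_ending_here = 33, max_so_far = 33
Position 5 (value -20): max_ending_here = 13, max_so_far = 33
Position 6 (value -16): max_ending_here = -3, max_so_far = 33
Position 7 (value 19): max_ending_here = 19, max_so_far = 33
Position 8 (value 7): max_ending_here = 26, max_so_far = 33
Position 9 (value -5): max_ending_here = 21, max_so_far = 33

Maximum subarray: [15, -10, 18, 10]
Maximum sum: 33

The maximum subarray is [15, -10, 18, 10] with sum 33. This subarray runs from index 1 to index 4.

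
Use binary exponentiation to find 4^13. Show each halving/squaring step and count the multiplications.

Computing 4^13 by squaring (build up from 4^1; each line after the first costs one multiplication):

4^1 = 4
4^2 = (4^1)^2 = 4^2 = 16
4^3 = 4 * 4^2 = 4 * 16 = 64
4^6 = (4^3)^2 = 64^2 = 4096
4^12 = (4^6)^2 = 4096^2 = 16777216
4^13 = 4 * 4^12 = 4 * 16777216 = 67108864

Result: 67108864
Multiplications needed: 5 (5 lines after 4^1)

4^13 = 67108864. Using exponentiation by squaring, this requires 5 multiplications. The key idea: if the exponent is even, square the half-power; if odd, multiply by the base once.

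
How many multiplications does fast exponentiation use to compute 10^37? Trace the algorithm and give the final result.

Computing 10^37 by squaring (build up from 10^1; each line after the first costs one multiplication):

10^1 = 10
10^2 = (10^1)^2 = 10^2 = 100
10^4 = (10^2)^2 = 100^2 = 10000
10^8 = (10^4)^2 = 10000^2 = 100000000
10^9 = 10 * 10^8 = 10 * 100000000 = 1000000000
10^18 = (10^9)^2 = 1000000000^2 = 1000000000000000000
10^36 = (10^18)^2 = 1000000000000000000^2 = 1000000000000000000000000000000000000
10^37 = 10 * 10^36 = 10 * 1000000000000000000000000000000000000 = 10000000000000000000000000000000000000

Result: 10000000000000000000000000000000000000
Multiplications needed: 7 (7 lines after 10^1)

10^37 = 10000000000000000000000000000000000000. Using exponentiation by squaring, this requires 7 multiplications. The key idea: if the exponent is even, square the half-power; if odd, multiply by the base once.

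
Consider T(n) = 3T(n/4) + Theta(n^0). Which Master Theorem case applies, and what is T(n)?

Master Theorem for T(n) = 3T(n/4) + O(n^0):

a = 3, b = 4, c = 0
log_b(a) = log_4(3) = 0.7925

Case 1: c = 0 < log_4(3) = 0.7925
T(n) = O(n^(log_4 3))

For T(n) = 3T(n/4) + O(n^0): log_4(3) = 0.7925. This is Case 1 of the Master Theorem (c < log_b(a), work dominated by leaves), giving O(n^(log_4 3)).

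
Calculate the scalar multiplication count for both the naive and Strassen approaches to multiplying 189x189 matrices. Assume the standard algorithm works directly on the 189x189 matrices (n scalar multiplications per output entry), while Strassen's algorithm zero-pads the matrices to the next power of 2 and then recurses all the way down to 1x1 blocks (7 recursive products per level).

Matrix multiplication for 189x189 matrices:

Strassen's algorithm requires power-of-2 dimensions. Pad 189x189 to 256x256 (next power of 2).

Standard algorithm: 189^3 = 6751269 multiplications
Strassen's algorithm: 7^(log2(256)) = 7^8 = 5764801 multiplications
Savings: 6751269 - 5764801 = 986468 multiplications

Standard: 6751269 multiplications (189^3). Strassen: 5764801 multiplications (7^8, after padding to 256x256). Strassen reduces 8 recursive multiplications to 7 at each level.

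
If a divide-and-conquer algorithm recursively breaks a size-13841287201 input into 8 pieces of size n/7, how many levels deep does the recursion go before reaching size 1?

For divide and conquer with division factor 7:

Problem sizes at each level:
Level 0: 13841287201
Level 1: 1977326743
Level 2: 282475249
Level 3: 40353607
Level 4: 5764801
Level 5: 823543
Level 6: 117649
Level 7: 16807
Level 8: 2401
Level 9: 343
Level 10: 49
Level 11: 7
Level 12: 1

The root is level 0 and the size-1 base case is level 12 (the tree spans levels 0 through 12, i.e. 13 levels counting the root), so the depth is the number of divisions: log_7(13841287201) = 12

The recursion tree depth is log_7(13841287201) = 12. At each level, the problem size is divided by 7, so it takes 12 divisions to reduce to a base case of size 1. The algorithm makes 8 recursive calls at each level.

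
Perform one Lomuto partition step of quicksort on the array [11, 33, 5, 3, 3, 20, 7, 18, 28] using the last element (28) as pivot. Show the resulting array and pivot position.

Lomuto partition with pivot = 28:

Initial array: [11, 33, 5, 3, 3, 20, 7, 18, 28]

arr[0]=11 <= 28: swap with position 0, array becomes [11, 33, 5, 3, 3, 20, 7, 18, 28]
arr[1]=33 > 28: no swap
arr[2]=5 <= 28: swap with position 1, array becomes [11, 5, 33, 3, 3, 20, 7, 18, 28]
arr[3]=3 <= 28: swap with position 2, array becomes [11, 5, 3, 33, 3, 20, 7, 18, 28]
arr[4]=3 <= 28: swap with position 3, array becomes [11, 5, 3, 3, 33, 20, 7, 18, 28]
arr[5]=20 <= 28: swap with position 4, array becomes [11, 5, 3, 3, 20, 33, 7, 18, 28]
arr[6]=7 <= 28: swap with position 5, array becomes [11, 5, 3, 3, 20, 7, 33, 18, 28]
arr[7]=18 <= 28: swap with position 6, array becomes [11, 5, 3, 3, 20, 7, 18, 33, 28]

Place pivot at position 7: [11, 5, 3, 3, 20, 7, 18, 28, 33]
Pivot position: 7

After partitioning with pivot 28, the array becomes [11, 5, 3, 3, 20, 7, 18, 28, 33]. The pivot is placed at index 7. All elements to the left of the pivot are <= 28, and all elements to the right are > 28.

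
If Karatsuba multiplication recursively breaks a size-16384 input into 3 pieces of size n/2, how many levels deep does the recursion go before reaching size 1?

For divide and conquer with division factor 2:

Problem sizes at each level:
Level 0: 16384
Level 1: 8192
Level 2: 4096
Level 3: 2048
Level 4: 1024
Level 5: 512
Level 6: 256
Level 7: 128
Level 8: 64
Level 9: 32
Level 10: 16
Level 11: 8
Level 12: 4
Level 13: 2
Level 14: 1

The root is level 0 and the size-1 base case is level 14 (the tree spans levels 0 through 14, i.e. 15 levels counting the root), so the depth is the number of divisions: log_2(16384) = 14

The recursion tree depth is log_2(16384) = 14. At each level, the problem size is divided by 2, so it takes 14 divisions to reduce to a base case of size 1. The algorithm makes 3 recursive calls at each level.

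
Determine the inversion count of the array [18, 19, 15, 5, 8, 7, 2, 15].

Finding inversions in [18, 19, 15, 5, 8, 7, 2, 15]:

(0, 2): arr[0]=18 > arr[2]=15
(0, 3): arr[0]=18 > arr[3]=5
(0, 4): arr[0]=18 > arr[4]=8
(0, 5): arr[0]=18 > arr[5]=7
(0, 6): arr[0]=18 > arr[6]=2
(0, 7): arr[0]=18 > arr[7]=15
(1, 2): arr[1]=19 > arr[2]=15
(1, 3): arr[1]=19 > arr[3]=5
(1, 4): arr[1]=19 > arr[4]=8
(1, 5): arr[1]=19 > arr[5]=7
(1, 6): arr[1]=19 > arr[6]=2
(1, 7): arr[1]=19 > arr[7]=15
(2, 3): arr[2]=15 > arr[3]=5
(2, 4): arr[2]=15 > arr[4]=8
(2, 5): arr[2]=15 > arr[5]=7
(2, 6): arr[2]=15 > arr[6]=2
(3, 6): arr[3]=5 > arr[6]=2
(4, 5): arr[4]=8 > arr[5]=7
(4, 6): arr[4]=8 > arr[6]=2
(5, 6): arr[5]=7 > arr[6]=2

Total inversions: 20

The array has 20 inversion(s): (0,2), (0,3), (0,4), (0,5), (0,6), (0,7), (1,2), (1,3), (1,4), (1,5), (1,6), (1,7), (2,3), (2,4), (2,5), (2,6), (3,6), (4,5), (4,6), (5,6). Each pair (i,j) satisfies i < j and arr[i] > arr[j].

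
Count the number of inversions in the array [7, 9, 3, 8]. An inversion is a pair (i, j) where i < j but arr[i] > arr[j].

Finding inversions in [7, 9, 3, 8]:

(0, 2): arr[0]=7 > arr[2]=3
(1, 2): arr[1]=9 > arr[2]=3
(1, 3): arr[1]=9 > arr[3]=8

Total inversions: 3

The array has 3 inversion(s): (0,2), (1,2), (1,3). Each pair (i,j) satisfies i < j and arr[i] > arr[j].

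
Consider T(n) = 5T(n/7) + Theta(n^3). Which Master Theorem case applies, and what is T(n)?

Master Theorem for T(n) = 5T(n/7) + O(n^3):

a = 5, b = 7, c = 3
log_b(a) = log_7(5) = 0.8271

Case 3: c = 3 > log_7(5) = 0.8271
T(n) = O(n^3) = O(n^3)

For T(n) = 5T(n/7) + O(n^3): log_7(5) = 0.8271. This is Case 3 of the Master Theorem (c > log_b(a), work dominated by root), giving O(n^3).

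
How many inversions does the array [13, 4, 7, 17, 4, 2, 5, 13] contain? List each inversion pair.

Finding inversions in [13, 4, 7, 17, 4, 2, 5, 13]:

(0, 1): arr[0]=13 > arr[1]=4
(0, 2): arr[0]=13 > arr[2]=7
(0, 4): arr[0]=13 > arr[4]=4
(0, 5): arr[0]=13 > arr[5]=2
(0, 6): arr[0]=13 > arr[6]=5
(1, 5): arr[1]=4 > arr[5]=2
(2, 4): arr[2]=7 > arr[4]=4
(2, 5): arr[2]=7 > arr[5]=2
(2, 6): arr[2]=7 > arr[6]=5
(3, 4): arr[3]=17 > arr[4]=4
(3, 5): arr[3]=17 > arr[5]=2
(3, 6): arr[3]=17 > arr[6]=5
(3, 7): arr[3]=17 > arr[7]=13
(4, 5): arr[4]=4 > arr[5]=2

Total inversions: 14

The array has 14 inversion(s): (0,1), (0,2), (0,4), (0,5), (0,6), (1,5), (2,4), (2,5), (2,6), (3,4), (3,5), (3,6), (3,7), (4,5). Each pair (i,j) satisfies i < j and arr[i] > arr[j].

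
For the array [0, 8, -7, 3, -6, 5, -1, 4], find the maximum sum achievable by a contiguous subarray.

Using Kadane's algorithm on [0, 8, -7, 3, -6, 5, -1, 4]:

Scanning through the array:
Position 1 (value 8): max_ending_here = 8, max_so_far = 8
Position 2 (value -7): max_ending_here = 1, max_so_far = 8
Position 3 (value 3): max_ending_here = 4, max_so_far = 8
Position 4 (value -6): max_ending_here = -2, max_so_far = 8
Position 5 (value 5): max_ending_here = 5, max_so_far = 8
Position 6 (value -1): max_ending_here = 4, max_so_far = 8
Position 7 (value 4): max_ending_here = 8, max_so_far = 8

Maximum subarray: [0, 8]
Maximum sum: 8

The maximum subarray is [0, 8] with sum 8. This subarray runs from index 0 to index 1.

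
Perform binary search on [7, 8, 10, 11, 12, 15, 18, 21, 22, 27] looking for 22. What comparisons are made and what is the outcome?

Binary search for 22 in [7, 8, 10, 11, 12, 15, 18, 21, 22, 27]:

lo=0, hi=9, mid=4, arr[mid]=12 -> 12 < 22, search right half
lo=5, hi=9, mid=7, arr[mid]=21 -> 21 < 22, search right half
lo=8, hi=9, mid=8, arr[mid]=22 -> Found target at index 8!

Binary search finds 22 at index 8 after 3 comparisons. The search repeatedly halves the search space by comparing with the middle element.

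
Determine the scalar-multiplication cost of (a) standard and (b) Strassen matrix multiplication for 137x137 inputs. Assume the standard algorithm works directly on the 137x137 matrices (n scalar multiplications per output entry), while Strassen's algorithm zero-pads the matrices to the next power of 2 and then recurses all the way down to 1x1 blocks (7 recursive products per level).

Matrix multiplication for 137x137 matrices:

Strassen's algorithm requires power-of-2 dimensions. Pad 137x137 to 256x256 (next power of 2).

Standard algorithm: 137^3 = 2571353 multiplications
Strassen's algorithm: 7^(log2(256)) = 7^8 = 5764801 multiplications
Difference: 2571353 - 5764801 = -3193448 (Strassen uses MORE here due to padding overhead — for small or just-over-power-of-2 n, padding can outweigh the per-level savings)

Standard: 2571353 multiplications (137^3). Strassen: 5764801 multiplications (7^8, after padding to 256x256). Strassen reduces 8 recursive multiplications to 7 at each level.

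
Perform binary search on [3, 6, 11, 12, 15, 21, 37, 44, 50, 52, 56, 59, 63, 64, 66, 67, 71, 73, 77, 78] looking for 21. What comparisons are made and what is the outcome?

Binary search for 21 in [3, 6, 11, 12, 15, 21, 37, 44, 50, 52, 56, 59, 63, 64, 66, 67, 71, 73, 77, 78]:

lo=0, hi=19, mid=9, arr[mid]=52 -> 52 > 21, search left half
lo=0, hi=8, mid=4, arr[mid]=15 -> 15 < 21, search right half
lo=5, hi=8, mid=6, arr[mid]=37 -> 37 > 21, search left half
lo=5, hi=5, mid=5, arr[mid]=21 -> Found target at index 5!

Binary search finds 21 at index 5 after 4 comparisons. The search repeatedly halves the search space by comparing with the middle element.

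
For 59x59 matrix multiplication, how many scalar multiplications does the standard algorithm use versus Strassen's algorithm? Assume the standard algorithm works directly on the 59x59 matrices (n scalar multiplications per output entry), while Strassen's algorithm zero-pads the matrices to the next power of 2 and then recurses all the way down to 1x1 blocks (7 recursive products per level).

Matrix multiplication for 59x59 matrices:

Strassen's algorithm requires power-of-2 dimensions. Pad 59x59 to 64x64 (next power of 2).

Standard algorithm: 59^3 = 205379 multiplications
Strassen's algorithm: 7^(log2(64)) = 7^6 = 117649 multiplications
Savings: 205379 - 117649 = 87730 multiplications

Standard: 205379 multiplications (59^3). Strassen: 117649 multiplications (7^6, after padding to 64x64). Strassen reduces 8 recursive multiplications to 7 at each level.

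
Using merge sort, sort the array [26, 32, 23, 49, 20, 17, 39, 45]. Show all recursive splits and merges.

Merge sort trace:

Split: [26, 32, 23, 49, 20, 17, 39, 45] -> [26, 32, 23, 49] and [20, 17, 39, 45]
  Split: [26, 32, 23, 49] -> [26, 32] and [23, 49]
    Split: [26, 32] -> [26] and [32]
    Merge: [26] + [32] -> [26, 32]
    Split: [23, 49] -> [23] and [49]
    Merge: [23] + [49] -> [23, 49]
  Merge: [26, 32] + [23, 49] -> [23, 26, 32, 49]
  Split: [20, 17, 39, 45] -> [20, 17] and [39, 45]
    Split: [20, 17] -> [20] and [17]
    Merge: [20] + [17] -> [17, 20]
    Split: [39, 45] -> [39] and [45]
    Merge: [39] + [45] -> [39, 45]
  Merge: [17, 20] + [39, 45] -> [17, 20, 39, 45]
Merge: [23, 26, 32, 49] + [17, 20, 39, 45] -> [17, 20, 23, 26, 32, 39, 45, 49]

Final sorted array: [17, 20, 23, 26, 32, 39, 45, 49]

The merge sort proceeds by recursively splitting the array and merging sorted halves.
After all merges, the sorted array is [17, 20, 23, 26, 32, 39, 45, 49].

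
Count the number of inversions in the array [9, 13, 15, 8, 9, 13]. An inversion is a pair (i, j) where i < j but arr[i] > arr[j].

Finding inversions in [9, 13, 15, 8, 9, 13]:

(0, 3): arr[0]=9 > arr[3]=8
(1, 3): arr[1]=13 > arr[3]=8
(1, 4): arr[1]=13 > arr[4]=9
(2, 3): arr[2]=15 > arr[3]=8
(2, 4): arr[2]=15 > arr[4]=9
(2, 5): arr[2]=15 > arr[5]=13

Total inversions: 6

The array has 6 inversion(s): (0,3), (1,3), (1,4), (2,3), (2,4), (2,5). Each pair (i,j) satisfies i < j and arr[i] > arr[j].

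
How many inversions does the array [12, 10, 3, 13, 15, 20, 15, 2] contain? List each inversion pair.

Finding inversions in [12, 10, 3, 13, 15, 20, 15, 2]:

(0, 1): arr[0]=12 > arr[1]=10
(0, 2): arr[0]=12 > arr[2]=3
(0, 7): arr[0]=12 > arr[7]=2
(1, 2): arr[1]=10 > arr[2]=3
(1, 7): arr[1]=10 > arr[7]=2
(2, 7): arr[2]=3 > arr[7]=2
(3, 7): arr[3]=13 > arr[7]=2
(4, 7): arr[4]=15 > arr[7]=2
(5, 6): arr[5]=20 > arr[6]=15
(5, 7): arr[5]=20 > arr[7]=2
(6, 7): arr[6]=15 > arr[7]=2

Total inversions: 11

The array has 11 inversion(s): (0,1), (0,2), (0,7), (1,2), (1,7), (2,7), (3,7), (4,7), (5,6), (5,7), (6,7). Each pair (i,j) satisfies i < j and arr[i] > arr[j].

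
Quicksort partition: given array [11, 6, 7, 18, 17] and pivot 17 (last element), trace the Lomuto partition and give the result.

Lomuto partition with pivot = 17:

Initial array: [11, 6, 7, 18, 17]

arr[0]=11 <= 17: swap with position 0, array becomes [11, 6, 7, 18, 17]
arr[1]=6 <= 17: swap with position 1, array becomes [11, 6, 7, 18, 17]
arr[2]=7 <= 17: swap with position 2, array becomes [11, 6, 7, 18, 17]
arr[3]=18 > 17: no swap

Place pivot at position 3: [11, 6, 7, 17, 18]
Pivot position: 3

After partitioning with pivot 17, the array becomes [11, 6, 7, 17, 18]. The pivot is placed at index 3. All elements to the left of the pivot are <= 17, and all elements to the right are > 17.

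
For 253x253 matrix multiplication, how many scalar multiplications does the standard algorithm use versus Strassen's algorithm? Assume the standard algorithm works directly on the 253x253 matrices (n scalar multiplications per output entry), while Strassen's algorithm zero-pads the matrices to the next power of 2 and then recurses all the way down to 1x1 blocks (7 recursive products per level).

Matrix multiplication for 253x253 matrices:

Strassen's algorithm requires power-of-2 dimensions. Pad 253x253 to 256x256 (next power of 2).

Standard algorithm: 253^3 = 16194277 multiplications
Strassen's algorithm: 7^(log2(256)) = 7^8 = 5764801 multiplications
Savings: 16194277 - 5764801 = 10429476 multiplications

Standard: 16194277 multiplications (253^3). Strassen: 5764801 multiplications (7^8, after padding to 256x256). Strassen reduces 8 recursive multiplications to 7 at each level.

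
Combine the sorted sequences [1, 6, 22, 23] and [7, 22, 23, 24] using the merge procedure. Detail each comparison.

Merging process:

Compare 1 vs 7: take 1 from left. Merged: [1]
Compare 6 vs 7: take 6 from left. Merged: [1, 6]
Compare 22 vs 7: take 7 from right. Merged: [1, 6, 7]
Compare 22 vs 22: take 22 from left. Merged: [1, 6, 7, 22]
Compare 23 vs 22: take 22 from right. Merged: [1, 6, 7, 22, 22]
Compare 23 vs 23: take 23 from left. Merged: [1, 6, 7, 22, 22, 23]
Append remaining from right: [23, 24]. Merged: [1, 6, 7, 22, 22, 23, 23, 24]

Final merged array: [1, 6, 7, 22, 22, 23, 23, 24]
Total comparisons: 6

The merged array is [1, 6, 7, 22, 22, 23, 23, 24], requiring 6 comparisons. The merge step runs in O(n) time where n is the total number of elements.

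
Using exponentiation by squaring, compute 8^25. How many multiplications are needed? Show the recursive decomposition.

Computing 8^25 by squaring (build up from 8^1; each line after the first costs one multiplication):

8^1 = 8
8^2 = (8^1)^2 = 8^2 = 64
8^3 = 8 * 8^2 = 8 * 64 = 512
8^6 = (8^3)^2 = 512^2 = 262144
8^12 = (8^6)^2 = 262144^2 = 68719476736
8^24 = (8^12)^2 = 68719476736^2 = 4722366482869645213696
8^25 = 8 * 8^24 = 8 * 4722366482869645213696 = 37778931862957161709568

Result: 37778931862957161709568
Multiplications needed: 6 (6 lines after 8^1)

8^25 = 37778931862957161709568. Using exponentiation by squaring, this requires 6 multiplications. The key idea: if the exponent is even, square the half-power; if odd, multiply by the base once.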